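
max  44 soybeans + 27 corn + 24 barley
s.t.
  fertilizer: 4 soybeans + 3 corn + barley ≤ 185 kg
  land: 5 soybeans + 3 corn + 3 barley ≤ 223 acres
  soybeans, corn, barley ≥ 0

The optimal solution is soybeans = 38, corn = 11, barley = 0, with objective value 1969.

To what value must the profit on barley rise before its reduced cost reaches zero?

Both fertilizer and land are binding at x*.
Dual feasibility on the basic columns requires 4·y_fertilizer + 5·y_land = 44, 3·y_fertilizer + 3·y_land = 27.
Solving: y_fertilizer = 1, y_land = 8.
barley enters the basis when its profit ≥ yᵀa₃ = 1·1 + 8·3 = 25.

25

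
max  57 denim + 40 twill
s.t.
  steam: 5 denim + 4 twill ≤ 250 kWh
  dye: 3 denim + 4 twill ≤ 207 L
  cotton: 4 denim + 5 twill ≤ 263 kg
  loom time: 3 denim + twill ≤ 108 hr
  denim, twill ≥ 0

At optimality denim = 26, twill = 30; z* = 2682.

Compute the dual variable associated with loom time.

4

Binding: steam and loom time. Non-binding: dye (9 unused), cotton (9 unused).
Slack constraints have shadow price 0 (complementary slackness).
From A_Bᵀ y = c: 5·y_steam + 3·y_loom time = 57; 4·y_steam + 1·y_loom time = 40.
Solving: y_steam = 9, y_loom time = 4.
Shadow price of loom time = 4.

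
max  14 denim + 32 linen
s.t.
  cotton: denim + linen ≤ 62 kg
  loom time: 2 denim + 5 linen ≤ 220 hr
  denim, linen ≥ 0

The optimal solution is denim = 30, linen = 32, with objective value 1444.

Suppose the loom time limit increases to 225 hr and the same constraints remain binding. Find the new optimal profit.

1474

Check each constraint at x*: cotton 62/62 (tight); loom time 220/220 (tight).
The binding rows give the dual system: 1·y_cotton + 2·y_loom time = 14 and 1·y_cotton + 5·y_loom time = 32.
→ y_cotton = 2 and y_loom time = 6.
Δz = y_loom time·Δb = 6 × (5) = 30, so new z* = 1444 + 30 = 1474.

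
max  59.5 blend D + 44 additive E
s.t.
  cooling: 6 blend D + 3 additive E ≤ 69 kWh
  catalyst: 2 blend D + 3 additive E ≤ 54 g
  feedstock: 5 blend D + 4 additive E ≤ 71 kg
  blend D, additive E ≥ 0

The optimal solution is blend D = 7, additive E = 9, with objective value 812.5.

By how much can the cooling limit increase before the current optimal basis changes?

Binding constraints: cooling, feedstock. The basis is B = [[6,3],[5,4]] with det 9.
Per unit increase in cooling, x* moves by d = (0.4444, -0.5556).
The basis stays optimal until additive E reaches 0; allowable increase = 16.2 kWh.

16.2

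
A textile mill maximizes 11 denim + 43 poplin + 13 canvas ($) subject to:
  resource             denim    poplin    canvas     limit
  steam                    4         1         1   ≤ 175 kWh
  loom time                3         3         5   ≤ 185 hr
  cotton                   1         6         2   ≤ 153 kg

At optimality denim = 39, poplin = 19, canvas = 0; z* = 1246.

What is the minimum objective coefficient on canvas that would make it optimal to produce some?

15

Binding: steam and cotton. Non-binding: loom time (11 unused).
Since loom time is not tight, its dual is 0.
Dual feasibility on the basic columns requires 4·y_steam + 1·y_cotton = 11, 1·y_steam + 6·y_cotton = 43.
This yields shadow prices y_steam = 1, y_cotton = 7.
canvas enters the basis when its profit ≥ yᵀa₃ = 1·1 + 7·2 = 15.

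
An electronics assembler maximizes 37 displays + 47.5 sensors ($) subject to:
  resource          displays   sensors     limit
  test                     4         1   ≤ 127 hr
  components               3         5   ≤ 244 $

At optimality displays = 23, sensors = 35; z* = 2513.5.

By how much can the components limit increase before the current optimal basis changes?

391

Binding constraints: test, components. The basis is B = [[4,1],[3,5]] with det 17.
Per unit increase in components, x* moves by d = (-0.0588, 0.2353).
The basis stays optimal until displays reaches 0; allowable increase = 391 $.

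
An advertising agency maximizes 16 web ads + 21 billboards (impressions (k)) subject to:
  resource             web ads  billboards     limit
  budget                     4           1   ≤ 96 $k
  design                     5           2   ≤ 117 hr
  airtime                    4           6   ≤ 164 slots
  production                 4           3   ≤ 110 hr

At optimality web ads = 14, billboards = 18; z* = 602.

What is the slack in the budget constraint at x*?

budget used = 4·14 + 1·18 = 74; slack = 96 − 74 = 22.

22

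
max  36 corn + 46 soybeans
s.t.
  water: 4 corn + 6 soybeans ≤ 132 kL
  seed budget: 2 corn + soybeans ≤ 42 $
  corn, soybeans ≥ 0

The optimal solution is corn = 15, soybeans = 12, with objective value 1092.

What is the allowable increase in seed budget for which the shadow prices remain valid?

24

Binding constraints: water, seed budget. The basis is B = [[4,6],[2,1]] with det -8.
Per unit increase in seed budget, x* moves by d = (0.75, -0.5).
The basis stays optimal until soybeans reaches 0; allowable increase = 24 $.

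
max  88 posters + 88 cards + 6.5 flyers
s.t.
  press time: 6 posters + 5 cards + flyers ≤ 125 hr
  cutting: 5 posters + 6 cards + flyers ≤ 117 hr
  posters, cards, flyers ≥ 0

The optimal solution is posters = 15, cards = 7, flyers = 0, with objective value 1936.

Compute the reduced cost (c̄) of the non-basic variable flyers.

Check each constraint at x*: press time 125/125 (tight); cutting 117/117 (tight).
The binding rows give the dual system: 6·y_press time + 5·y_cutting = 88 and 5·y_press time + 6·y_cutting = 88.
→ y_press time = 8 and y_cutting = 8.
Reduced cost of flyers: c₃ − yᵀa₃ = 6.5 − (8·1 + 8·1) = 6.5 − 16 = -9.5.

-9.5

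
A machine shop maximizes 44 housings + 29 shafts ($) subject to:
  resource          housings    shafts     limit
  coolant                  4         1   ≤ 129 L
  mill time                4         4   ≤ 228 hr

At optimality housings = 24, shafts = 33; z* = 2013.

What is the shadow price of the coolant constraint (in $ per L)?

Check each constraint at x*: coolant 129/129 (tight); mill time 228/228 (tight).
The binding rows give the dual system: 4·y_coolant + 4·y_mill time = 44 and 1·y_coolant + 4·y_mill time = 29.
→ y_coolant = 5 and y_mill time = 6.
Shadow price of coolant = 5.

5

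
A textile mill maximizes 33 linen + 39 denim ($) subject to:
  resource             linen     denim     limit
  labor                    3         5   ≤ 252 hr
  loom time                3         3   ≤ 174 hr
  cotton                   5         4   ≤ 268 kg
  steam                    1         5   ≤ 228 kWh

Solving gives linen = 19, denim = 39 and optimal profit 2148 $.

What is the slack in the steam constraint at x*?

14

steam used = 1·19 + 5·39 = 214; slack = 228 − 214 = 14.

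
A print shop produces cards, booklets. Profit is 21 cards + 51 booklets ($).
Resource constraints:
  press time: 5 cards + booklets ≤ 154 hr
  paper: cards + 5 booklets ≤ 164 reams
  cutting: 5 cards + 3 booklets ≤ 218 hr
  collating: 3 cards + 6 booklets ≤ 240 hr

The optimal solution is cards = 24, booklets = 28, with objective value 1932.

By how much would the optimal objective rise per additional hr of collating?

Binding: paper and collating. Non-binding: press time (6 unused), cutting (14 unused).
By complementary slackness, y = 0 for the non-binding constraints.
The binding rows give the dual system: 1·y_paper + 3·y_collating = 21 and 5·y_paper + 6·y_collating = 51.
This yields shadow prices y_paper = 3, y_collating = 6.
Shadow price of collating = 6.

6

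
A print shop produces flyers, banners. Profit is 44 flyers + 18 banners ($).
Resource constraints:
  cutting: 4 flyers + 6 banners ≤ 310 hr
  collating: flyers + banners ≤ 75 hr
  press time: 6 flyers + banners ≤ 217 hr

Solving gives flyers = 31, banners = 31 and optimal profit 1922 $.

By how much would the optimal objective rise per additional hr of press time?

Binding: cutting and press time. Non-binding: collating (13 unused).
Since collating is not tight, its dual is 0.
Dual feasibility on the basic columns requires 4·y_cutting + 6·y_press time = 44, 6·y_cutting + 1·y_press time = 18.
→ y_cutting = 2 and y_press time = 6.
Shadow price of press time = 6.

6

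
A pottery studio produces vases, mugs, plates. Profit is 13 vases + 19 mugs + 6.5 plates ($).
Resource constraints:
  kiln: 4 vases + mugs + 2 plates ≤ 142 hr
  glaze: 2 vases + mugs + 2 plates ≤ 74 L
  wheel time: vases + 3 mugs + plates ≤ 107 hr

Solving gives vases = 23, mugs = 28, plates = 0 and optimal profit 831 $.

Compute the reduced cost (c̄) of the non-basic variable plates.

Check each constraint at x*: kiln 120/142 (slack 22); glaze 74/74 (tight); wheel time 107/107 (tight).
Slack constraints have shadow price 0 (complementary slackness).
The binding rows give the dual system: 2·y_glaze + 1·y_wheel time = 13 and 1·y_glaze + 3·y_wheel time = 19.
→ y_glaze = 4 and y_wheel time = 5.
Reduced cost of plates: c₃ − yᵀa₃ = 6.5 − (4·2 + 5·1) = 6.5 − 13 = -6.5.

-6.5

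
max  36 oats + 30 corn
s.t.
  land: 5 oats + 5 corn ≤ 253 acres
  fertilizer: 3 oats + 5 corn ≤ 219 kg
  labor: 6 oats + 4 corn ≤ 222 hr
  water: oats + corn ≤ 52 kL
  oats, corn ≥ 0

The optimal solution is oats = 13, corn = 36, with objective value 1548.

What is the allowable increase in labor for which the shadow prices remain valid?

14.4

Binding constraints: fertilizer, labor. The basis is B = [[3,5],[6,4]] with det -18.
Per unit increase in labor, x* moves by d = (0.2778, -0.1667).
The basis stays optimal until land becomes binding; allowable increase = 14.4 hr.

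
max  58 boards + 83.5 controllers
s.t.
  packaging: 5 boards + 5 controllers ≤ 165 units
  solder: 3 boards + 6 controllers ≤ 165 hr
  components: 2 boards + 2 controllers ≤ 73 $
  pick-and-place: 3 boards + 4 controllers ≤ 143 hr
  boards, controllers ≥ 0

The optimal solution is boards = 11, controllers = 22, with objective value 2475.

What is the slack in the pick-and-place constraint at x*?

22

pick-and-place used = 3·11 + 4·22 = 121; slack = 143 − 121 = 22.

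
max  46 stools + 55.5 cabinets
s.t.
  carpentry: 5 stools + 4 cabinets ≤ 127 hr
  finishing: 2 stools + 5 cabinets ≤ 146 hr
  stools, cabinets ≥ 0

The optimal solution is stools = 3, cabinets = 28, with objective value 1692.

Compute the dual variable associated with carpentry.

7

Both carpentry and finishing are binding at x*.
From A_Bᵀ y = c: 5·y_carpentry + 2·y_finishing = 46; 4·y_carpentry + 5·y_finishing = 55.5.
→ y_carpentry = 7 and y_finishing = 5.5.
Shadow price of carpentry = 7.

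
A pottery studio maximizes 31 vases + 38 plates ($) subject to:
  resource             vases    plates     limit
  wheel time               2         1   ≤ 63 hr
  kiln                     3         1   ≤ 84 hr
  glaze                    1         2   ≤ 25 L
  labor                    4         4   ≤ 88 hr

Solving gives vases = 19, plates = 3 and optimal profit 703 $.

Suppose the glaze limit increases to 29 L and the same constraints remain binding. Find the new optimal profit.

731

Check each constraint at x*: wheel time 41/63 (slack 22); kiln 60/84 (slack 24); glaze 25/25 (tight); labor 88/88 (tight).
Slack constraints have shadow price 0 (complementary slackness).
Dual feasibility on the basic columns requires 1·y_glaze + 4·y_labor = 31, 2·y_glaze + 4·y_labor = 38.
→ y_glaze = 7 and y_labor = 6.
Δz = y_glaze·Δb = 7 × (4) = 28, so new z* = 703 + 28 = 731.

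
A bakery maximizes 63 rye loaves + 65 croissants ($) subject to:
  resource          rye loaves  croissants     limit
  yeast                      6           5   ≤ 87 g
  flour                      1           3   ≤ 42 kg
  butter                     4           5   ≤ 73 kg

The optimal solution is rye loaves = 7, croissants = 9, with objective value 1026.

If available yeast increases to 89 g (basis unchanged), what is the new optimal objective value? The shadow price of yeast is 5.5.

Δb = 2, so new z* = 1026 + (5.5)·(2) = 1026 + 11 = 1037.

1037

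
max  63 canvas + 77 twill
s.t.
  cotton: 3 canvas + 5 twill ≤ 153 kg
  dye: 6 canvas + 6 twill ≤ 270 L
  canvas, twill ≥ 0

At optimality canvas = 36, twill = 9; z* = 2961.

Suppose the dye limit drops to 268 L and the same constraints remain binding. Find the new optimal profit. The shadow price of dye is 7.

2947

Δb = -2, so new z* = 2961 + (7)·(-2) = 2961 − 14 = 2947.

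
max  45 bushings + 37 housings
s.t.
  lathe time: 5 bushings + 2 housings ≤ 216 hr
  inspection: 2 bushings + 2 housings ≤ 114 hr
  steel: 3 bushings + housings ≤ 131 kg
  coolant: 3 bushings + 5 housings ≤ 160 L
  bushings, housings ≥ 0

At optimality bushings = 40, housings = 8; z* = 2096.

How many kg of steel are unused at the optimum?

3

steel used = 3·40 + 1·8 = 128; slack = 131 − 128 = 3.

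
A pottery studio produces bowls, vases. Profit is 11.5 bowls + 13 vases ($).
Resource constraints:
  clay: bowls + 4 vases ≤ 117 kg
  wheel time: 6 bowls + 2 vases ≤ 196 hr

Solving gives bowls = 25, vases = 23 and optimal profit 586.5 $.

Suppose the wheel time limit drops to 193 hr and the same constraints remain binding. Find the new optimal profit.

582

At the optimum: clay uses 117 of 117 (binding); wheel time uses 196 of 196 (binding).
From A_Bᵀ y = c: 1·y_clay + 6·y_wheel time = 11.5; 4·y_clay + 2·y_wheel time = 13.
This yields shadow prices y_clay = 2.5, y_wheel time = 1.5.
Δz = y_wheel time·Δb = 1.5 × (-3) = -4.5, so new z* = 586.5 − 4.5 = 582.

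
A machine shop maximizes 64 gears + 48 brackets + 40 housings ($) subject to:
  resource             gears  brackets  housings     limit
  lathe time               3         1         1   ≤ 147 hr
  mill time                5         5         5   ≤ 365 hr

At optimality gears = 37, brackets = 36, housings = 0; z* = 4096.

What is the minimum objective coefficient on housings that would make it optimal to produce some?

48

Both lathe time and mill time are binding at x*.
From A_Bᵀ y = c: 3·y_lathe time + 5·y_mill time = 64; 1·y_lathe time + 5·y_mill time = 48.
→ y_lathe time = 8 and y_mill time = 8.
housings enters the basis when its profit ≥ yᵀa₃ = 8·1 + 8·5 = 48.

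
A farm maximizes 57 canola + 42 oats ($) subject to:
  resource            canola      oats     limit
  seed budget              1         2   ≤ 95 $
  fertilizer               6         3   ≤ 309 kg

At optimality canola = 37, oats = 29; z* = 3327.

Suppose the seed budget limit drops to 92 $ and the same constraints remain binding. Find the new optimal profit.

Check each constraint at x*: seed budget 95/95 (tight); fertilizer 309/309 (tight).
From A_Bᵀ y = c: 1·y_seed budget + 6·y_fertilizer = 57; 2·y_seed budget + 3·y_fertilizer = 42.
This yields shadow prices y_seed budget = 9, y_fertilizer = 8.
Δz = y_seed budget·Δb = 9 × (-3) = -27, so new z* = 3327 − 27 = 3300.

3300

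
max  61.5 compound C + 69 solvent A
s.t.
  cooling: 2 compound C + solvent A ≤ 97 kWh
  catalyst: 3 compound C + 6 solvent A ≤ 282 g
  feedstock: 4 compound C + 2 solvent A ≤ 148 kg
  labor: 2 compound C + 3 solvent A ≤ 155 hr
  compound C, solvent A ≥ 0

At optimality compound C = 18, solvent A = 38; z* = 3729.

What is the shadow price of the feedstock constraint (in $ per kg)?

9

Binding: catalyst and feedstock. Non-binding: cooling (23 unused), labor (5 unused).
Since cooling, labor are not tight, their duals are 0.
Dual feasibility on the basic columns requires 3·y_catalyst + 4·y_feedstock = 61.5, 6·y_catalyst + 2·y_feedstock = 69.
Solving: y_catalyst = 8.5, y_feedstock = 9.
Shadow price of feedstock = 9.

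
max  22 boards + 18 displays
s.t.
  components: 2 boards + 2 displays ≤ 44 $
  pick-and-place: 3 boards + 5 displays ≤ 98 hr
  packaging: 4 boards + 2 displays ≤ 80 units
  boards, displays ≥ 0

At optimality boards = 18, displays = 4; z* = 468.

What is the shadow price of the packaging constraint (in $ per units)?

2

At the optimum: components uses 44 of 44 (binding); pick-and-place uses 74 of 98 (slack = 24); packaging uses 80 of 80 (binding).
By complementary slackness, y = 0 for the non-binding constraint.
From A_Bᵀ y = c: 2·y_components + 4·y_packaging = 22; 2·y_components + 2·y_packaging = 18.
→ y_components = 7 and y_packaging = 2.
Shadow price of packaging = 2.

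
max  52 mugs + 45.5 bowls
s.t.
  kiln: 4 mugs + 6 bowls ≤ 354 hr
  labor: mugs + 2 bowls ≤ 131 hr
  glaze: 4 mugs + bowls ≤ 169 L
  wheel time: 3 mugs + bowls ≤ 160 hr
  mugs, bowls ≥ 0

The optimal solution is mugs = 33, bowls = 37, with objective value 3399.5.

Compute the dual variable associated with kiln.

Check each constraint at x*: kiln 354/354 (tight); labor 107/131 (slack 24); glaze 169/169 (tight); wheel time 136/160 (slack 24).
Since labor, wheel time are not tight, their duals are 0.
The binding rows give the dual system: 4·y_kiln + 4·y_glaze = 52 and 6·y_kiln + 1·y_glaze = 45.5.
Solving: y_kiln = 6.5, y_glaze = 6.5.
Shadow price of kiln = 6.5.

6.5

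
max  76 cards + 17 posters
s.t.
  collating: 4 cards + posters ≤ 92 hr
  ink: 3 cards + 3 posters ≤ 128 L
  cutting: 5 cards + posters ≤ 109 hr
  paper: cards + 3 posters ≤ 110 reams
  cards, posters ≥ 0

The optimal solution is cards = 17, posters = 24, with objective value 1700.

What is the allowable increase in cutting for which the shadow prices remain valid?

6

Binding constraints: collating, cutting. The basis is B = [[4,1],[5,1]] with det -1.
Per unit increase in cutting, x* moves by d = (1, -4).
The basis stays optimal until posters reaches 0; allowable increase = 6 hr.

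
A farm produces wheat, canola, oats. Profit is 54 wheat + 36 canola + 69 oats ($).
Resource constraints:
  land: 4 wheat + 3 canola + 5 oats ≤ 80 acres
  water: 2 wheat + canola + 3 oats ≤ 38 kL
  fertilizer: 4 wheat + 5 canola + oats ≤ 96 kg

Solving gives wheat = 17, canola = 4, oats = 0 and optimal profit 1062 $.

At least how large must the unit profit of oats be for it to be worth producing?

72

Binding: land and water. Non-binding: fertilizer (8 unused).
By complementary slackness, y = 0 for the non-binding constraint.
Dual feasibility on the basic columns requires 4·y_land + 2·y_water = 54, 3·y_land + 1·y_water = 36.
This yields shadow prices y_land = 9, y_water = 9.
oats enters the basis when its profit ≥ yᵀa₃ = 9·5 + 9·3 = 72.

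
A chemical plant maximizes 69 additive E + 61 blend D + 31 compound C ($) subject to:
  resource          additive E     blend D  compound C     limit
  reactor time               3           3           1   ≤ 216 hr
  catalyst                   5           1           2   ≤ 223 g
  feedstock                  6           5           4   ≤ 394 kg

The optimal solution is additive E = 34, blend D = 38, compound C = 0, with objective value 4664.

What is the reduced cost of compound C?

-8

At the optimum: reactor time uses 216 of 216 (binding); catalyst uses 208 of 223 (slack = 15); feedstock uses 394 of 394 (binding).
Since catalyst is not tight, its dual is 0.
From A_Bᵀ y = c: 3·y_reactor time + 6·y_feedstock = 69; 3·y_reactor time + 5·y_feedstock = 61.
Solving: y_reactor time = 7, y_feedstock = 8.
Reduced cost of compound C: c₃ − yᵀa₃ = 31 − (7·1 + 8·4) = 31 − 39 = -8.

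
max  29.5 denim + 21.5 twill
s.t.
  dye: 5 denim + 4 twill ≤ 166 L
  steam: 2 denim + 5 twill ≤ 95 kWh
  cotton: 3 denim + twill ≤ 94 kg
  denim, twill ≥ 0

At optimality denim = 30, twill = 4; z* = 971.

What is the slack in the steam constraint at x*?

15

steam used = 2·30 + 5·4 = 80; slack = 95 − 80 = 15.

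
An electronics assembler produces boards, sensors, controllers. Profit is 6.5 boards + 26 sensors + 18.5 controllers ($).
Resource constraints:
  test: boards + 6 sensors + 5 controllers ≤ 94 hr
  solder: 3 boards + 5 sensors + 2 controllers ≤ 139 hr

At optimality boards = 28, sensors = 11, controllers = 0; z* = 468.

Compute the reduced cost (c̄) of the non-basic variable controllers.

-1

Check each constraint at x*: test 94/94 (tight); solder 139/139 (tight).
From A_Bᵀ y = c: 1·y_test + 3·y_solder = 6.5; 6·y_test + 5·y_solder = 26.
Solving: y_test = 3.5, y_solder = 1.
Reduced cost of controllers: c₃ − yᵀa₃ = 18.5 − (3.5·5 + 1·2) = 18.5 − 19.5 = -1.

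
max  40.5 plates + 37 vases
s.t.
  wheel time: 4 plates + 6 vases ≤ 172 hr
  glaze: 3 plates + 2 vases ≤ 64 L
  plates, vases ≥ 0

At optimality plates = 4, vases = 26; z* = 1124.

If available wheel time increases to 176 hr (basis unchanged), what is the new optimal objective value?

At the optimum: wheel time uses 172 of 172 (binding); glaze uses 64 of 64 (binding).
Dual feasibility on the basic columns requires 4·y_wheel time + 3·y_glaze = 40.5, 6·y_wheel time + 2·y_glaze = 37.
→ y_wheel time = 3 and y_glaze = 9.5.
Δz = y_wheel time·Δb = 3 × (4) = 12, so new z* = 1124 + 12 = 1136.

1136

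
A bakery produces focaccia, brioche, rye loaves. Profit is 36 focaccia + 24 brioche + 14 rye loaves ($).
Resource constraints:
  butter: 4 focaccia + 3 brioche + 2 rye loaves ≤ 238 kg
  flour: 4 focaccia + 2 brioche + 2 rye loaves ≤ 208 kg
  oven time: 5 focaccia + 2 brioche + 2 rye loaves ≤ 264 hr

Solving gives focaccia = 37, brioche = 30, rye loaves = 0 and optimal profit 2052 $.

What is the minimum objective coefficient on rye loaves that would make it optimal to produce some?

Check each constraint at x*: butter 238/238 (tight); flour 208/208 (tight); oven time 245/264 (slack 19).
By complementary slackness, y = 0 for the non-binding constraint.
Dual feasibility on the basic columns requires 4·y_butter + 4·y_flour = 36, 3·y_butter + 2·y_flour = 24.
→ y_butter = 6 and y_flour = 3.
rye loaves enters the basis when its profit ≥ yᵀa₃ = 6·2 + 3·2 = 18.

18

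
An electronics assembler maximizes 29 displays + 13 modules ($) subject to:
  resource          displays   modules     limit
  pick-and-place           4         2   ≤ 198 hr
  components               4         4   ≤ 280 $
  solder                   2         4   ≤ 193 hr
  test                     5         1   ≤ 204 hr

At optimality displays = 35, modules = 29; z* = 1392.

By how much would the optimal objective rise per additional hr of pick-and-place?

Check each constraint at x*: pick-and-place 198/198 (tight); components 256/280 (slack 24); solder 186/193 (slack 7); test 204/204 (tight).
Slack constraints have shadow price 0 (complementary slackness).
Dual feasibility on the basic columns requires 4·y_pick-and-place + 5·y_test = 29, 2·y_pick-and-place + 1·y_test = 13.
This yields shadow prices y_pick-and-place = 6, y_test = 1.
Shadow price of pick-and-place = 6.

6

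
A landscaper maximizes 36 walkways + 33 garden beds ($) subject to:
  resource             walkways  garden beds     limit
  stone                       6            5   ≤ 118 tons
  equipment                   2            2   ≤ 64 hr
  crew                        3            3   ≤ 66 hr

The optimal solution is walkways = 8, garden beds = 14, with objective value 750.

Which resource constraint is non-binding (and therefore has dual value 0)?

stone: 118/118 (binding)
equipment: 44/64 (slack 20)
crew: 66/66 (binding)
By complementary slackness, a constraint with positive slack has shadow price 0 → equipment.

equipment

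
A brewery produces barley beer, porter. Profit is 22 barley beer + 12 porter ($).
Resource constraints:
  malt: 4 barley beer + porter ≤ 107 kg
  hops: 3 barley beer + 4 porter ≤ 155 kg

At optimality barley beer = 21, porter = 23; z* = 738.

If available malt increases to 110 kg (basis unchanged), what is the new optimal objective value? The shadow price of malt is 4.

750

Δb = 3, so new z* = 738 + (4)·(3) = 738 + 12 = 750.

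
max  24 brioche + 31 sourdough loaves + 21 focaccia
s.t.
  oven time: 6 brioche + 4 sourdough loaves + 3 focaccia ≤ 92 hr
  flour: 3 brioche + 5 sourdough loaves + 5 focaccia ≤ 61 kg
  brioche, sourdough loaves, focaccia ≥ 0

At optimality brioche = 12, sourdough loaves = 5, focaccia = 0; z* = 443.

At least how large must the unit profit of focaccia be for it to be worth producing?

Check each constraint at x*: oven time 92/92 (tight); flour 61/61 (tight).
The binding rows give the dual system: 6·y_oven time + 3·y_flour = 24 and 4·y_oven time + 5·y_flour = 31.
→ y_oven time = 1.5 and y_flour = 5.
focaccia enters the basis when its profit ≥ yᵀa₃ = 1.5·3 + 5·5 = 29.5.

29.5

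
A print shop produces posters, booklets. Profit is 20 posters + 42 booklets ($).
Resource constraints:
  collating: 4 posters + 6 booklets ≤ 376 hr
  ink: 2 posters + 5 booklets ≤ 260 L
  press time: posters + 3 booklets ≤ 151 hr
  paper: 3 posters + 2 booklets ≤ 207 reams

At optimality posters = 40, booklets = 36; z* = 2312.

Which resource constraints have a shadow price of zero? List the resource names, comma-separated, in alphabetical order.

collating: 376/376 (binding)
ink: 260/260 (binding)
press time: 148/151 (slack 3)
paper: 192/207 (slack 15)
By complementary slackness, a constraint with positive slack has shadow price 0 → paper, press time.

paper, press time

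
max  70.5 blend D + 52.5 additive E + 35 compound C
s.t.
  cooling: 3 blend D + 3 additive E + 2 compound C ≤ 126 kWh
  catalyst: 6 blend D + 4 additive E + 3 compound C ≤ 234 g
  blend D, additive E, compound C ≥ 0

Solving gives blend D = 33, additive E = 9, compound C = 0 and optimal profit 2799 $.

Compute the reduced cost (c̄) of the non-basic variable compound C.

-3

Check each constraint at x*: cooling 126/126 (tight); catalyst 234/234 (tight).
From A_Bᵀ y = c: 3·y_cooling + 6·y_catalyst = 70.5; 3·y_cooling + 4·y_catalyst = 52.5.
This yields shadow prices y_cooling = 5.5, y_catalyst = 9.
Reduced cost of compound C: c₃ − yᵀa₃ = 35 − (5.5·2 + 9·3) = 35 − 38 = -3.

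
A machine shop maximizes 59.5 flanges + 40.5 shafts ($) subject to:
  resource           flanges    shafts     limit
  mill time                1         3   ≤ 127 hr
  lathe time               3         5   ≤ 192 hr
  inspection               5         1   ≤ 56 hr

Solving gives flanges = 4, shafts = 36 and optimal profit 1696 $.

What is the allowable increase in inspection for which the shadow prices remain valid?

264

Binding constraints: lathe time, inspection. The basis is B = [[3,5],[5,1]] with det -22.
Per unit increase in inspection, x* moves by d = (0.2273, -0.1364).
The basis stays optimal until shafts reaches 0; allowable increase = 264 hr.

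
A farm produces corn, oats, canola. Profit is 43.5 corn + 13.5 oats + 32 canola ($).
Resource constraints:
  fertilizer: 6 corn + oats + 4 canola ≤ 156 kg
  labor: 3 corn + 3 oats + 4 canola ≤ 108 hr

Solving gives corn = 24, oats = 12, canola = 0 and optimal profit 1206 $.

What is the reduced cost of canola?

At the optimum: fertilizer uses 156 of 156 (binding); labor uses 108 of 108 (binding).
Dual feasibility on the basic columns requires 6·y_fertilizer + 3·y_labor = 43.5, 1·y_fertilizer + 3·y_labor = 13.5.
→ y_fertilizer = 6 and y_labor = 2.5.
Reduced cost of canola: c₃ − yᵀa₃ = 32 − (6·4 + 2.5·4) = 32 − 34 = -2.

-2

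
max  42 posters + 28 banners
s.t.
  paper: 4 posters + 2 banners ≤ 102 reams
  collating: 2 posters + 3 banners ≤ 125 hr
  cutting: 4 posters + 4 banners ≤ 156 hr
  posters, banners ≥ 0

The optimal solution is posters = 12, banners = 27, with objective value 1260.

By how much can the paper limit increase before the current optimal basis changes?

54

Binding constraints: paper, cutting. The basis is B = [[4,2],[4,4]] with det 8.
Per unit increase in paper, x* moves by d = (0.5, -0.5).
The basis stays optimal until banners reaches 0; allowable increase = 54 reams.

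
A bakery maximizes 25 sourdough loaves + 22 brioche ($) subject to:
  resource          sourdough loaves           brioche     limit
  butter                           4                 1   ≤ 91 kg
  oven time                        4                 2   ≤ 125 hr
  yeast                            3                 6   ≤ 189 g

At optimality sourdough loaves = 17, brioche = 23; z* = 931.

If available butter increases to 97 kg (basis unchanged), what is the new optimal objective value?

955

Check each constraint at x*: butter 91/91 (tight); oven time 114/125 (slack 11); yeast 189/189 (tight).
By complementary slackness, y = 0 for the non-binding constraint.
The binding rows give the dual system: 4·y_butter + 3·y_yeast = 25 and 1·y_butter + 6·y_yeast = 22.
This yields shadow prices y_butter = 4, y_yeast = 3.
Δz = y_butter·Δb = 4 × (6) = 24, so new z* = 931 + 24 = 955.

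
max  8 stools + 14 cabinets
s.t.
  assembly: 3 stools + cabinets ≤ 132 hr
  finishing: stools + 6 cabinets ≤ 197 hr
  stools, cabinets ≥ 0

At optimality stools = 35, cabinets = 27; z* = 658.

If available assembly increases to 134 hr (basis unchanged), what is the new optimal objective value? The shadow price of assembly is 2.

Δb = 2, so new z* = 658 + (2)·(2) = 658 + 4 = 662.

662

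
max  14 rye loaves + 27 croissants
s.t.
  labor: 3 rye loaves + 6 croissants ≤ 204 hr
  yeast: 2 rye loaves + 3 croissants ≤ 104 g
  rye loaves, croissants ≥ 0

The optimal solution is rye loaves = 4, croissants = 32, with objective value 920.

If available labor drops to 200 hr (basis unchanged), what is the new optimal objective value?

At the optimum: labor uses 204 of 204 (binding); yeast uses 104 of 104 (binding).
The binding rows give the dual system: 3·y_labor + 2·y_yeast = 14 and 6·y_labor + 3·y_yeast = 27.
→ y_labor = 4 and y_yeast = 1.
Δz = y_labor·Δb = 4 × (-4) = -16, so new z* = 920 − 16 = 904.

904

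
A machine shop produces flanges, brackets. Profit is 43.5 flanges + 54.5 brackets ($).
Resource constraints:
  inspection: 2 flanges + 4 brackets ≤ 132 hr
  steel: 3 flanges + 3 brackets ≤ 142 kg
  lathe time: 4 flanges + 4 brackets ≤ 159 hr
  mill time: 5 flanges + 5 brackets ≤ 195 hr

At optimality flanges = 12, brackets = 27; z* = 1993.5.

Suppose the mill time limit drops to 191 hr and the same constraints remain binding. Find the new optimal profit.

1967.5

Check each constraint at x*: inspection 132/132 (tight); steel 117/142 (slack 25); lathe time 156/159 (slack 3); mill time 195/195 (tight).
By complementary slackness, y = 0 for the non-binding constraints.
Dual feasibility on the basic columns requires 2·y_inspection + 5·y_mill time = 43.5, 4·y_inspection + 5·y_mill time = 54.5.
Solving: y_inspection = 5.5, y_mill time = 6.5.
Δz = y_mill time·Δb = 6.5 × (-4) = -26, so new z* = 1993.5 − 26 = 1967.5.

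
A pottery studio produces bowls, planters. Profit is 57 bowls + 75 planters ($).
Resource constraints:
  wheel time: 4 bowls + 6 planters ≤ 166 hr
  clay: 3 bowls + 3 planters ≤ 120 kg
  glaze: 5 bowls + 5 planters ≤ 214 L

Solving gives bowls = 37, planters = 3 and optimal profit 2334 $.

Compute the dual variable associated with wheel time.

At the optimum: wheel time uses 166 of 166 (binding); clay uses 120 of 120 (binding); glaze uses 200 of 214 (slack = 14).
By complementary slackness, y = 0 for the non-binding constraint.
From A_Bᵀ y = c: 4·y_wheel time + 3·y_clay = 57; 6·y_wheel time + 3·y_clay = 75.
→ y_wheel time = 9 and y_clay = 7.
Shadow price of wheel time = 9.

9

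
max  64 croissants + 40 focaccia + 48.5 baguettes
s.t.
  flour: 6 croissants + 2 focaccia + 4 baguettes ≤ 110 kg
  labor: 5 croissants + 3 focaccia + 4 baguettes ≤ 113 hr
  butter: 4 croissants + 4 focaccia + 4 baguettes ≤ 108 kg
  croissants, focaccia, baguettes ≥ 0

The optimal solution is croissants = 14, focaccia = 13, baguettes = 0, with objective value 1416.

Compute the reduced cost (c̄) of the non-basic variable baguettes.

At the optimum: flour uses 110 of 110 (binding); labor uses 109 of 113 (slack = 4); butter uses 108 of 108 (binding).
By complementary slackness, y = 0 for the non-binding constraint.
Dual feasibility on the basic columns requires 6·y_flour + 4·y_butter = 64, 2·y_flour + 4·y_butter = 40.
This yields shadow prices y_flour = 6, y_butter = 7.
Reduced cost of baguettes: c₃ − yᵀa₃ = 48.5 − (6·4 + 7·4) = 48.5 − 52 = -3.5.

-3.5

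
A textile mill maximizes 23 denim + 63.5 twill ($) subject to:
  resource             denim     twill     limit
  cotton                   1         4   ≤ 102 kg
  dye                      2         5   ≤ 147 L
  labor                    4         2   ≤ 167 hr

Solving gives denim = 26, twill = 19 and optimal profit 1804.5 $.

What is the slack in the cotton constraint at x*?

0

cotton used = 1·26 + 4·19 = 102; slack = 102 − 102 = 0.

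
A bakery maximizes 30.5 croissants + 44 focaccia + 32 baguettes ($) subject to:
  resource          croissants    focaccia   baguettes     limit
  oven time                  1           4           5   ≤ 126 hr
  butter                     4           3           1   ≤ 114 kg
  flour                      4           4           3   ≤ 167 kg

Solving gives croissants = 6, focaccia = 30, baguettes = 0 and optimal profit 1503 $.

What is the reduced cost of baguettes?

-6.5

Check each constraint at x*: oven time 126/126 (tight); butter 114/114 (tight); flour 144/167 (slack 23).
By complementary slackness, y = 0 for the non-binding constraint.
Dual feasibility on the basic columns requires 1·y_oven time + 4·y_butter = 30.5, 4·y_oven time + 3·y_butter = 44.
This yields shadow prices y_oven time = 6.5, y_butter = 6.
Reduced cost of baguettes: c₃ − yᵀa₃ = 32 − (6.5·5 + 6·1) = 32 − 38.5 = -6.5.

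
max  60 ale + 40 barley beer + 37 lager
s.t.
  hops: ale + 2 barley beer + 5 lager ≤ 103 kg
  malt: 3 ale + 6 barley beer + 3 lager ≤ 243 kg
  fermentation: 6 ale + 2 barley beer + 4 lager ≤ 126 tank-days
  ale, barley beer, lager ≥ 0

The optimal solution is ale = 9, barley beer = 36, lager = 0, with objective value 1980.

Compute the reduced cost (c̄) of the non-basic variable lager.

-7

Binding: malt and fermentation. Non-binding: hops (22 unused).
By complementary slackness, y = 0 for the non-binding constraint.
Dual feasibility on the basic columns requires 3·y_malt + 6·y_fermentation = 60, 6·y_malt + 2·y_fermentation = 40.
This yields shadow prices y_malt = 4, y_fermentation = 8.
Reduced cost of lager: c₃ − yᵀa₃ = 37 − (4·3 + 8·4) = 37 − 44 = -7.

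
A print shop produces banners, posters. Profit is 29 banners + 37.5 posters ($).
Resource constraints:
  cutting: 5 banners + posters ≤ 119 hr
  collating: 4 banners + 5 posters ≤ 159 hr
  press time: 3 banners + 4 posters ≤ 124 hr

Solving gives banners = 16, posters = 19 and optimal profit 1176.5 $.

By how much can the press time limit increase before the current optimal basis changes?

Binding constraints: collating, press time. The basis is B = [[4,5],[3,4]] with det 1.
Per unit increase in press time, x* moves by d = (-5, 4).
The basis stays optimal until banners reaches 0; allowable increase = 3.2 hr.

3.2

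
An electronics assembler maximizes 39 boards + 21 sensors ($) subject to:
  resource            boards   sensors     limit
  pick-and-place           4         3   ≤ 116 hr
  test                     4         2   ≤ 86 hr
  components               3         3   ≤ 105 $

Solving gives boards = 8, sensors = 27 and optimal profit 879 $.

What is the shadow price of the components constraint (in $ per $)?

1

Binding: test and components. Non-binding: pick-and-place (3 unused).
Slack constraints have shadow price 0 (complementary slackness).
From A_Bᵀ y = c: 4·y_test + 3·y_components = 39; 2·y_test + 3·y_components = 21.
Solving: y_test = 9, y_components = 1.
Shadow price of components = 1.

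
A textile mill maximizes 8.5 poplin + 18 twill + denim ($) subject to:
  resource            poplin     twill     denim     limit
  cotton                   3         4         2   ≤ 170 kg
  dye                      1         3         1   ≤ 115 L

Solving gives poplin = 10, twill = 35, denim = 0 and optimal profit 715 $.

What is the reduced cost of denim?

-6

Both cotton and dye are binding at x*.
The binding rows give the dual system: 3·y_cotton + 1·y_dye = 8.5 and 4·y_cotton + 3·y_dye = 18.
→ y_cotton = 1.5 and y_dye = 4.
Reduced cost of denim: c₃ − yᵀa₃ = 1 − (1.5·2 + 4·1) = 1 − 7 = -6.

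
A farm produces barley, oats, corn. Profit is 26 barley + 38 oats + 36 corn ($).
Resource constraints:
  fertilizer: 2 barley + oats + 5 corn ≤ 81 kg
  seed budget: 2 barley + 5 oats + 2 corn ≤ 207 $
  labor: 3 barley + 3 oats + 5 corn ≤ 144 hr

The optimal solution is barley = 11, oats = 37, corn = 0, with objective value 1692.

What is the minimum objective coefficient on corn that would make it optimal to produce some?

At the optimum: fertilizer uses 59 of 81 (slack = 22); seed budget uses 207 of 207 (binding); labor uses 144 of 144 (binding).
By complementary slackness, y = 0 for the non-binding constraint.
The binding rows give the dual system: 2·y_seed budget + 3·y_labor = 26 and 5·y_seed budget + 3·y_labor = 38.
→ y_seed budget = 4 and y_labor = 6.
corn enters the basis when its profit ≥ yᵀa₃ = 4·2 + 6·5 = 38.

38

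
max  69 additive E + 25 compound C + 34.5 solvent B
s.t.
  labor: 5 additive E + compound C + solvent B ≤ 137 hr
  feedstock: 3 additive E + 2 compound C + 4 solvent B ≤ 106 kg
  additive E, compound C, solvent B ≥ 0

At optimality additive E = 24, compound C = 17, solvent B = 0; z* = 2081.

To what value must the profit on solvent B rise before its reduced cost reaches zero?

41

Both labor and feedstock are binding at x*.
The binding rows give the dual system: 5·y_labor + 3·y_feedstock = 69 and 1·y_labor + 2·y_feedstock = 25.
This yields shadow prices y_labor = 9, y_feedstock = 8.
solvent B enters the basis when its profit ≥ yᵀa₃ = 9·1 + 8·4 = 41.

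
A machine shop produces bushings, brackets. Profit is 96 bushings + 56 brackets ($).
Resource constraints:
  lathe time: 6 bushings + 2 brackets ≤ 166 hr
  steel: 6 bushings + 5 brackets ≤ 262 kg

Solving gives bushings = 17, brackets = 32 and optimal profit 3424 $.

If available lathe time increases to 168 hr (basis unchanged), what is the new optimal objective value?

Both lathe time and steel are binding at x*.
From A_Bᵀ y = c: 6·y_lathe time + 6·y_steel = 96; 2·y_lathe time + 5·y_steel = 56.
→ y_lathe time = 8 and y_steel = 8.
Δz = y_lathe time·Δb = 8 × (2) = 16, so new z* = 3424 + 16 = 3440.

3440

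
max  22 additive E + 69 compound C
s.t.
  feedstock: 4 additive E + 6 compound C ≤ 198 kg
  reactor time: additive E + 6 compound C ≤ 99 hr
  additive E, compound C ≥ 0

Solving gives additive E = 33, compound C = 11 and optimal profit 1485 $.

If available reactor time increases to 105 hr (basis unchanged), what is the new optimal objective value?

1533

At the optimum: feedstock uses 198 of 198 (binding); reactor time uses 99 of 99 (binding).
Dual feasibility on the basic columns requires 4·y_feedstock + 1·y_reactor time = 22, 6·y_feedstock + 6·y_reactor time = 69.
Solving: y_feedstock = 3.5, y_reactor time = 8.
Δz = y_reactor time·Δb = 8 × (6) = 48, so new z* = 1485 + 48 = 1533.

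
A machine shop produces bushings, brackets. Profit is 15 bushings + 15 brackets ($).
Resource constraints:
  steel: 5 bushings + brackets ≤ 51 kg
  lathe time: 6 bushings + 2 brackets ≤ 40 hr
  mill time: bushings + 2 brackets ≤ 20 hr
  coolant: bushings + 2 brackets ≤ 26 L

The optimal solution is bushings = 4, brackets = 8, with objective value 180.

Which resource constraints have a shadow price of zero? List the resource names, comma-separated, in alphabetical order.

coolant, steel

steel: 28/51 (slack 23)
lathe time: 40/40 (binding)
mill time: 20/20 (binding)
coolant: 20/26 (slack 6)
By complementary slackness, a constraint with positive slack has shadow price 0 → coolant, steel.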